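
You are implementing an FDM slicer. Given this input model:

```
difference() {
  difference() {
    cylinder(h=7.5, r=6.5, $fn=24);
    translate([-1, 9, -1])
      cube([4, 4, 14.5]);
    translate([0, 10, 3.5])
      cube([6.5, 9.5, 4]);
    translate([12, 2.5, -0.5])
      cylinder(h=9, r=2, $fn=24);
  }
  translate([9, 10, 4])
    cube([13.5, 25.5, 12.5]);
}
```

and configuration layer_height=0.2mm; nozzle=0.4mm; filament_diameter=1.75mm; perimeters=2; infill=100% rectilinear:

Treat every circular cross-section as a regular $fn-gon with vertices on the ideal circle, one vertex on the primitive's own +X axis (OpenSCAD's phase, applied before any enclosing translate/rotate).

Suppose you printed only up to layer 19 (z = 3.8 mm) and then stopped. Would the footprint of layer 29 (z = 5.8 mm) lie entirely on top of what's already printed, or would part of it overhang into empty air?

Compare the two slices. At z = 3.8: the r=6.5 cylinder gives a regular 24-gon of circumradius 6.5 (constant along its height) (area = (24/2)·6.500²·sin(360°/24) = 131.22 mm²); the cube at (-1, 9) is present — its section is the full 4×4 rectangle (area 16.00 mm²); the cube at (0, 10) is present — its section is the full 6.5×9.5 rectangle (area 61.75 mm²); the cylinder at (12, 2.5): section is a regular 24-gon, circumradius r=2 (area = (24/2)·2.000²·sin(360°/24) = 12.42 mm²); After the difference (first − rest): starting from the r=6.5 cylinder (131.22 mm²), the 4×4 cube at (-1, 9) misses the remaining region (no effect); the 6.5×9.5 cube at (0, 10) misses the remaining region (no effect); the r=2 cylinder at (12, 2.5) misses the remaining region (no effect) — area = 131.22 mm²; the cube at (9, 10) does not reach this height (z outside [4, 16.5]); Taking the first minus the rest: none of the subtracted shapes is present at this height, so that combined region is unchanged — area = 131.22 mm². At z = 5.8: the r=6.5 cylinder gives a regular 24-gon of circumradius 6.5 (constant along its height) (area = (24/2)·6.500²·sin(360°/24) = 131.22 mm²); the 4×4 cube at (-1, 9) contributes its full rectangle (area 16.00 mm²); the cube at (0, 10) (footprint 6.5×9.5) is included at this height (area 61.75 mm²); the cylinder at (12, 2.5): section is a regular 24-gon, circumradius r=2 (area = (24/2)·2.000²·sin(360°/24) = 12.42 mm²); After the difference (first − rest): starting from the r=6.5 cylinder (131.22 mm²), the 4×4 cube at (-1, 9) misses the remaining region (no effect); the 6.5×9.5 cube at (0, 10) misses the remaining region (no effect); the r=2 cylinder at (12, 2.5) misses the remaining region (no effect) — area = 131.22 mm²; the cube at (9, 10) (footprint 13.5×25.5) is included at this height (area 344.25 mm²); After the difference (first − rest): starting from that combined region (131.22 mm²), the 13.5×25.5 cube at (9, 10) misses the remaining region (no effect) — area = 131.22 mm². Checking containment: the cross-section at z = 5.8 is a subset of the cross-section at z = 3.8.

entirely on top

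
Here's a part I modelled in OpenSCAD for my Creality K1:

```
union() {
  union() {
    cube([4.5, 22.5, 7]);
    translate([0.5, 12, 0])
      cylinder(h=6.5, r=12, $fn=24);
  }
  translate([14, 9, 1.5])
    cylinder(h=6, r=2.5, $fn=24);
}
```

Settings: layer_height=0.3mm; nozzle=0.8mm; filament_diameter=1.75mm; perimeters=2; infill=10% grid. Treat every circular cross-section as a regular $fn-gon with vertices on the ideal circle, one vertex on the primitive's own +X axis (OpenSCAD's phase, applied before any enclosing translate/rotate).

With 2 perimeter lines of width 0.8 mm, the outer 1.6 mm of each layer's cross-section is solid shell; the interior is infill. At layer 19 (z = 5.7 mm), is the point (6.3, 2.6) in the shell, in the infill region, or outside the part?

shell

At z = 5.7 mm: the cube is present — its section is the full 4.5×22.5 rectangle; the r=12 cylinder at (0.5, 12) gives a regular 24-gon of circumradius 12 (constant along its height); Merging all regions: the regions partially overlap (shared area 100.07 mm²), so overlapping operands fuse into one piece — 1 connected region; the cylinder at (14, 9): section is a regular 24-gon, circumradius r=2.5; Combining (union): the regions partially overlap (shared area 1.19 mm²), so overlapping operands fuse into one piece — 1 connected region. Overall, the cross-section is a single solid region. The nearest boundary edge runs (8.99, 3.51)→(6.50, 1.61); distance from the point to it = 0.91 mm. The point is inside the cross-section, 0.91 mm from the nearest boundary — within the 1.6 mm shell band (2 × 0.8).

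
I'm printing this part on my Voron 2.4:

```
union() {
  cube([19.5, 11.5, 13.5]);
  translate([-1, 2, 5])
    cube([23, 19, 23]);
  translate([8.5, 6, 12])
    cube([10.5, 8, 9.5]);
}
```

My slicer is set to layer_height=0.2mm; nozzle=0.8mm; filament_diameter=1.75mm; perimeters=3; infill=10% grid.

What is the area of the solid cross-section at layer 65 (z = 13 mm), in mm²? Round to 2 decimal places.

At z = 13 mm: the cube is present — its section is the full 19.5×11.5 rectangle (area 224.25 mm²); the cube at (-1, 2) (footprint 23×19) is included at this height (area 437.00 mm²); the 10.5×8 cube at (8.5, 6) contributes its full rectangle (area 84.00 mm²); Combining (union): the regions partially overlap — summed areas 745.25 mm² minus the doubly-counted overlap 269.25 mm² gives 476.00 mm² — area = 476.00 mm². Overall, the cross-section is a single solid region. Net area = 476.00 mm².

476.00 mm²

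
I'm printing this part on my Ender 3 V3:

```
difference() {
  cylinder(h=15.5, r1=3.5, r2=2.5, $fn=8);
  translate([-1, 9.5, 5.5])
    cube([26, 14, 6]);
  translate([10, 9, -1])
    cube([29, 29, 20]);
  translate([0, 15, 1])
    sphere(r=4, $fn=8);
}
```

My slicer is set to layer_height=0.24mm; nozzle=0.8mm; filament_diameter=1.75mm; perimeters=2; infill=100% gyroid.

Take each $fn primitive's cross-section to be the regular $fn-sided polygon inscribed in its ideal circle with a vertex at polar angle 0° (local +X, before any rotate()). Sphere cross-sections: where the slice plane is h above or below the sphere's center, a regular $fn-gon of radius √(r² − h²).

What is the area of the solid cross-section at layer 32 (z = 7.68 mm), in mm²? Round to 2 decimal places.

At z = 7.68 mm: the cone: at t=0.495 of its height the radius interpolates to r₁+(r₂−r₁)t = 3.005, giving a regular 8-gon of that circumradius (area = (8/2)·3.005²·sin(360°/8) = 25.53 mm²); the 26×14 cube at (-1, 9.5) contributes its full rectangle (area 364.00 mm²); the 29×29 cube at (10, 9) contributes its full rectangle (area 841.00 mm²); the sphere at (0, 15) is not intersected at this z (|z−center|=6.680 > r=4); Subtracting the remaining from the first: starting from the cone (25.53 mm²), the 26×14 cube at (-1, 9.5) misses the remaining region (no effect); the 29×29 cube at (10, 9) misses the remaining region (no effect) — area = 25.53 mm². Overall, the cross-section is a single solid region. Net area = 25.53 mm².

25.53 mm²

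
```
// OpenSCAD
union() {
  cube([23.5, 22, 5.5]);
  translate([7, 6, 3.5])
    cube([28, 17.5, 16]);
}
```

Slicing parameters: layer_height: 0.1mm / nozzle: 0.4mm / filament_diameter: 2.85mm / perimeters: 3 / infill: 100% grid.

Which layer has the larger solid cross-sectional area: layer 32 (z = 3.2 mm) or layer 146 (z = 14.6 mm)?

layer 32 (z = 3.2 mm)

Layer 32 (z = 3.2): the 23.5×22 cube contributes its full rectangle (area 517.00 mm²); the cube at (7, 6) is not intersected at this z (z outside [3.5, 19.5]); Taking the union: only the 23.5×22 cube is present, so the union is just that shape — area = 517.00 mm². So its area = 517.00 mm². Layer 146 (z = 14.6): the cube is not intersected at this z (z outside [0, 5.5]); the 28×17.5 cube at (7, 6) contributes its full rectangle (area 490.00 mm²); Combining (union): only the 28×17.5 cube at (7, 6) is present, so the union is just that shape — area = 490.00 mm². So its area = 490.00 mm². Layer 32 is larger (517.00 vs 490.00 mm²).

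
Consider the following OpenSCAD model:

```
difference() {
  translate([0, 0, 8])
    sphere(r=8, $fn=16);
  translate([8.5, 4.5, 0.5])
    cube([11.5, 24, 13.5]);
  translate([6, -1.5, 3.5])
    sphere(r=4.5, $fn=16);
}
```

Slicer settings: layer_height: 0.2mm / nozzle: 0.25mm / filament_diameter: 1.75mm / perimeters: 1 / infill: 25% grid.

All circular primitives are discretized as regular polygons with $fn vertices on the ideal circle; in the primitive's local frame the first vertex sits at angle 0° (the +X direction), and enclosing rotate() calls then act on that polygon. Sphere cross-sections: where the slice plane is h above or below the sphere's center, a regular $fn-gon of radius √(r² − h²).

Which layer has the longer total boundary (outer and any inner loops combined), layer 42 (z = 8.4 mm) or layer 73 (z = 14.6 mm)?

layer 42 (z = 8.4 mm)

Layer 42 (z = 8.4): the r=8 sphere contributes a regular 16-gon of circumradius √(8²−0.4²) = 7.990 (perimeter = 2·16·7.990·sin(180°/16) = 49.88 mm); the cube at (8.5, 4.5) is present — its section is the full 11.5×24 rectangle (perimeter 71.00 mm); the sphere at (6, -1.5) is absent (|z−center|=4.900 > r=4.5); Taking the first minus the rest: starting from the r=8 sphere, the 11.5×24 cube at (8.5, 4.5) misses the remaining region (no effect) — boundary = 49.88 mm. So its perimeter = 49.88 mm. Layer 73 (z = 14.6): the r=8 sphere slices to a regular 16-gon of circumradius 4.521 (√(r²−h²) with h=6.6 from center) (perimeter = 2·16·4.521·sin(180°/16) = 28.22 mm); the cube at (8.5, 4.5) is not intersected at this z (z outside [0.5, 14]); the sphere at (6, -1.5) does not reach this height (|z−center|=11.100 > r=4.5); Taking the first minus the rest: none of the subtracted shapes is present at this height, so the r=8 sphere is unchanged — boundary = 28.22 mm. So its perimeter = 28.22 mm. Layer 42 is larger (49.88 vs 28.22 mm).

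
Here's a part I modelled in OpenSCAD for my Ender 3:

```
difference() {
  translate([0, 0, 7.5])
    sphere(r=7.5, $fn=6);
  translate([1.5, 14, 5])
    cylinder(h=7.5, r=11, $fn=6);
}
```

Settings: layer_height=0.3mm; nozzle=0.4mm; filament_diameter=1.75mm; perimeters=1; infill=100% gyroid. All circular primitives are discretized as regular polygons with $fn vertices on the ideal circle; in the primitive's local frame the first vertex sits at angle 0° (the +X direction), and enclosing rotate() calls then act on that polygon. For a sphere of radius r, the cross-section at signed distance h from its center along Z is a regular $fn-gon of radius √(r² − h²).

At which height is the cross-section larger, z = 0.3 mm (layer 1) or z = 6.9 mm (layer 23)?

Layer 1 (z = 0.3): the sphere: section is a regular 6-gon, circumradius = √(r²−h²) = √(7.5²−7.2²) = 2.100 (area = (6/2)·2.100²·sin(360°/6) = 11.46 mm²); the cylinder at (1.5, 14) is not intersected at this z (z outside [5, 12.5]); Subtracting the remaining from the first: none of the subtracted shapes is present at this height, so the r=7.5 sphere is unchanged — area = 11.46 mm². So its area = 11.46 mm². Layer 23 (z = 6.9): the r=7.5 sphere slices to a regular 6-gon of circumradius 7.476 (√(r²−h²) with h=0.6 from center) (area = (6/2)·7.476²·sin(360°/6) = 145.21 mm²); the r=11 cylinder at (1.5, 14) contributes a regular 6-gon of circumradius 11 (area = (6/2)·11.000²·sin(360°/6) = 314.37 mm²); After the difference (first − rest): starting from the r=7.5 sphere (145.21 mm²), the r=11 cylinder at (1.5, 14) partially overlaps it — only the 16.92 mm² overlap (of its 314.37 mm²) is removed, clipping the outline — area = 128.28 mm². So its area = 128.28 mm². Layer 23 is larger (128.28 vs 11.46 mm²).

layer 23 (z = 6.9 mm)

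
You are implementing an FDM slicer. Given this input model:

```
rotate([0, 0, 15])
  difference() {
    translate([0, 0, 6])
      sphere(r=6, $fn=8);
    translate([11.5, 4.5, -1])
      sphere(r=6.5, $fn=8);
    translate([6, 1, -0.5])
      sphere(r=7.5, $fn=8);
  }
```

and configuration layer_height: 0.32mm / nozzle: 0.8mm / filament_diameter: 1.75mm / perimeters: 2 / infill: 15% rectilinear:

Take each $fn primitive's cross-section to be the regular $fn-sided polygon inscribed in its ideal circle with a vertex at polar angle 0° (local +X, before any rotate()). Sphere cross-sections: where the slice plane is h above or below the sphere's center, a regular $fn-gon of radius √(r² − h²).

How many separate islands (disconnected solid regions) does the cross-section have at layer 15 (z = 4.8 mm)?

1

At z = 4.8 mm: the r=6 sphere slices to a regular 8-gon of circumradius 5.879 (√(r²−h²) with h=1.2 from center); the sphere at (11.5, 4.5): section is a regular 8-gon, circumradius = √(r²−h²) = √(6.5²−5.8²) = 2.934; the r=7.5 sphere at (6, 1) contributes a regular 8-gon of circumradius √(7.5²−5.3²) = 5.307; Subtracting the remaining from the first: starting from the r=6 sphere, the r=6.5 sphere at (11.5, 4.5) misses the remaining region (no effect); the r=7.5 sphere at (6, 1) partially overlaps it — only the 27.60 mm² overlap (of its 79.65 mm²) is removed, clipping the outline — 1 connected region; (whole slice rotated 15° about Z — lengths, areas and connectivity unchanged). Overall, the cross-section is a single solid region. Island count = 1.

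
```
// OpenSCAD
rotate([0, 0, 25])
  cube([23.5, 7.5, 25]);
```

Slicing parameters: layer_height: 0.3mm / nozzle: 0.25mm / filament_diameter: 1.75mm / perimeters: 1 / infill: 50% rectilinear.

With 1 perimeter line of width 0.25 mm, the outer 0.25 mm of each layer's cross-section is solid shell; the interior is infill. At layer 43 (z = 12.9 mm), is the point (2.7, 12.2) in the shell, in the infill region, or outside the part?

outside

At z = 12.9 mm: the cube (footprint 23.5×7.5) is included at this height; (rotated 25° about Z; rotation is an isometry so areas/perimeters/island counts are preserved). Overall, the cross-section is a single solid region. Undo the 25° rotation: the query point maps to (7.603, 9.916) in the un-rotated model frame. The nearest boundary edge runs (23.50, 7.50)→(0.00, 7.50); distance from the point to it = 2.42 mm. The point is not inside any of the regions above, so it lies outside the cross-section (2.42 mm from the nearest boundary).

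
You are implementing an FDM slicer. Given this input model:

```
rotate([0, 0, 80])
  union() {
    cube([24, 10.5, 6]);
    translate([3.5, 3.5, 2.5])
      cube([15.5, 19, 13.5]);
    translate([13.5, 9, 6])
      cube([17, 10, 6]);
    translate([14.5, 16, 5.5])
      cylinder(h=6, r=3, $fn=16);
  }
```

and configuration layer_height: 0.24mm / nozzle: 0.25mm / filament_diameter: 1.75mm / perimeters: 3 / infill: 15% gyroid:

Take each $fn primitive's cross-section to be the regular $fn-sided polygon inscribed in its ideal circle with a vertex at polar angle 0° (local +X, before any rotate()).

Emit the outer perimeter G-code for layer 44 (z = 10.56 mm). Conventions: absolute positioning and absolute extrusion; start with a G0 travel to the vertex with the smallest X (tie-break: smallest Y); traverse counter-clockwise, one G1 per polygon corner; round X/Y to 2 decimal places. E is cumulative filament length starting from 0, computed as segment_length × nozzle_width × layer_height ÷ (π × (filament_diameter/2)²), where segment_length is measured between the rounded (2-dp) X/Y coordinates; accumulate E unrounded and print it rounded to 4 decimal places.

G0 X-21.55 Y7.35 Z10.56
G1 X-2.84 Y4.05 E0.4739
G1 X-0.15 Y19.32 E0.8607
G1 X-5.56 Y20.27 E0.9977
G1 X-3.57 Y31.60 E1.2847
G1 X-13.42 Y33.34 E1.5342
G1 X-15.41 Y22.01 E1.8211
G1 X-18.86 Y22.62 E1.9085
G1 X-21.55 Y7.35 E2.2953

At z = 10.56 mm: the cube does not reach this height (z outside [0, 6]); the cube at (3.5, 3.5) is present — its section is the full 15.5×19 rectangle; the 17×10 cube at (13.5, 9) contributes its full rectangle; the r=3 cylinder at (14.5, 16) gives a regular 16-gon of circumradius 3 (constant along its height); Taking the union: the regions partially overlap (shared area 82.55 mm²), so overlapping operands fuse into one piece — 1 connected region; (rotated 80° about Z; rotation is an isometry so areas/perimeters/island counts are preserved). The outline is a single polygon with 8 vertices. Extrusion per mm of travel: 0.25 × 0.24 / (π × 0.875²) = 0.024945. Accumulating E over each segment gives final E = 2.2953.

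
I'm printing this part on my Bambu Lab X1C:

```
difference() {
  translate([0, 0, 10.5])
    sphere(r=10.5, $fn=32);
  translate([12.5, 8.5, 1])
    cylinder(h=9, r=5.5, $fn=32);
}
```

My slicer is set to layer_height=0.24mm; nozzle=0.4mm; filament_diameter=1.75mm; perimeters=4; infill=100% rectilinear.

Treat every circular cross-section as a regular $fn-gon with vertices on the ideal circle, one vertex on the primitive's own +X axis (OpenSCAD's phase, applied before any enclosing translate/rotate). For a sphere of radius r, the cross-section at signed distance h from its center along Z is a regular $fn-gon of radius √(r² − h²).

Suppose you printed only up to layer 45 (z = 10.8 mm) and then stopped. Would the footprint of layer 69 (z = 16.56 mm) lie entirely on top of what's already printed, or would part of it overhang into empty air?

entirely on top

Compare the two slices. At z = 10.8: the r=10.5 sphere slices to a regular 32-gon of circumradius 10.496 (√(r²−h²) with h=0.3 from center) (area = (32/2)·10.496²·sin(360°/32) = 343.86 mm²); the cylinder at (12.5, 8.5) is not intersected at this z (z outside [1, 10]); After the difference (first − rest): none of the subtracted shapes is present at this height, so the r=10.5 sphere is unchanged — area = 343.86 mm². At z = 16.56: the r=10.5 sphere contributes a regular 32-gon of circumradius √(10.5²−6.06²) = 8.575 (area = (32/2)·8.575²·sin(360°/32) = 229.51 mm²); the cylinder at (12.5, 8.5) is absent (z outside [1, 10]); Taking the first minus the rest: none of the subtracted shapes is present at this height, so the r=10.5 sphere is unchanged — area = 229.51 mm². Checking containment: the cross-section at z = 16.56 is a subset of the cross-section at z = 10.8.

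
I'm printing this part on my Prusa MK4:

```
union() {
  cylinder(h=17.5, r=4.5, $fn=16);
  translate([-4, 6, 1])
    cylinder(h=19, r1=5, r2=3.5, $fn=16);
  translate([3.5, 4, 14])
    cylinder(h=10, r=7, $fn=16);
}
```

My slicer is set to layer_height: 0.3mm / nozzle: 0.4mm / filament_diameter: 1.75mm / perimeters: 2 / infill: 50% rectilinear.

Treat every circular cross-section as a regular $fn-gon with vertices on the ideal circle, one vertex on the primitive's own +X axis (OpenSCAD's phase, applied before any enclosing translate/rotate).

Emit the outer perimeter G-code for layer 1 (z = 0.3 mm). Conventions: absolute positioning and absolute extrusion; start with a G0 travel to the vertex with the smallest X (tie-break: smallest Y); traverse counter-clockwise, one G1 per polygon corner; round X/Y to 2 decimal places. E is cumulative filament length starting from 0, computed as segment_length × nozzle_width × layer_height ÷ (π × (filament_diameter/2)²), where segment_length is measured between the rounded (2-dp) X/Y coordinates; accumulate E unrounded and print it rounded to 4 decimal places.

G0 X-4.50 Y0.00 Z0.30
G1 X-4.16 Y-1.72 E0.0875
G1 X-3.18 Y-3.18 E0.1752
G1 X-1.72 Y-4.16 E0.2629
G1 X0.00 Y-4.50 E0.3504
G1 X1.72 Y-4.16 E0.4379
G1 X3.18 Y-3.18 E0.5256
G1 X4.16 Y-1.72 E0.6133
G1 X4.50 Y0.00 E0.7008
G1 X4.16 Y1.72 E0.7883
G1 X3.18 Y3.18 E0.8760
G1 X1.72 Y4.16 E0.9637
G1 X0.00 Y4.50 E1.0512
G1 X-1.72 Y4.16 E1.1387
G1 X-3.18 Y3.18 E1.2264
G1 X-4.16 Y1.72 E1.3141
G1 X-4.50 Y0.00 E1.4016

At z = 0.3 mm: the cylinder: section is a regular 16-gon, circumradius r=4.5; the cone at (-4, 6) is not intersected at this z (z outside [1, 20]); the cylinder at (3.5, 4) does not reach this height (z outside [14, 24]); Taking the union: only the r=4.5 cylinder is present, so the union is just that shape — 1 connected region. The outline is a single polygon with 16 vertices. Extrusion per mm of travel: 0.4 × 0.3 / (π × 0.875²) = 0.049890. Accumulating E over each segment gives final E = 1.4016.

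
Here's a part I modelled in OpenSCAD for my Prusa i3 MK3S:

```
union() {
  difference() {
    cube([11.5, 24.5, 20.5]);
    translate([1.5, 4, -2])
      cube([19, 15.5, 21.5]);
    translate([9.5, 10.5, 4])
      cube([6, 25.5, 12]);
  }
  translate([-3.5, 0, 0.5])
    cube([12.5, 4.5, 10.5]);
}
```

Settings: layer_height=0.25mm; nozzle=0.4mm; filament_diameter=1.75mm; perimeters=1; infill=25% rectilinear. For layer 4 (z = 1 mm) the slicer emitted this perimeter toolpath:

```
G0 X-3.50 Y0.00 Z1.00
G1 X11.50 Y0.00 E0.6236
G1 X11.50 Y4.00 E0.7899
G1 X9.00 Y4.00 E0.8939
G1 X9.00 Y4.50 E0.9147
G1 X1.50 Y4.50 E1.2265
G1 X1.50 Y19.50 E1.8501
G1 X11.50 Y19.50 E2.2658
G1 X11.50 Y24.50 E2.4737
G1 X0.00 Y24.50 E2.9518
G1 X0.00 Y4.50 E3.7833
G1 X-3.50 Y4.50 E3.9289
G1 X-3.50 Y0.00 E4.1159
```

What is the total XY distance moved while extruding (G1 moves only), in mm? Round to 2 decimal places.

99.00 mm

Sum the Euclidean lengths of each G1 segment: total = 99.00 mm.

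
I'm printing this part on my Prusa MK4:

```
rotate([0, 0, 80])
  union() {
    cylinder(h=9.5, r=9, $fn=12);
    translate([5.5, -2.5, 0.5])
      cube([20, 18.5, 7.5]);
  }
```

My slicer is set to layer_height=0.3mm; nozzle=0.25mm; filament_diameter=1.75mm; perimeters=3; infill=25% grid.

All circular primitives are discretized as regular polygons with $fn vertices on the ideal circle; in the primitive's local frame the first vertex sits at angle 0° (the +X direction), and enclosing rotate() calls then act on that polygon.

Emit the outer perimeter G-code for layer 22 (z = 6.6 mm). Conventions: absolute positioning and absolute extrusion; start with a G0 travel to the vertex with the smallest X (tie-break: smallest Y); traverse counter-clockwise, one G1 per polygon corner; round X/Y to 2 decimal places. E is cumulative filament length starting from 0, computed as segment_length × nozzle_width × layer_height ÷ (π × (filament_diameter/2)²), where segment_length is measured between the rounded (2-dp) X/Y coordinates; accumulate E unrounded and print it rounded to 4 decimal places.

G0 X-14.80 Y8.19 Z6.60
G1 X-5.74 Y6.60 E0.2868
G1 X-6.89 Y5.79 E0.3307
G1 X-8.86 Y1.56 E0.4762
G1 X-8.46 Y-3.08 E0.6214
G1 X-5.79 Y-6.89 E0.7665
G1 X-1.56 Y-8.86 E0.9120
G1 X3.08 Y-8.46 E1.0572
G1 X6.89 Y-5.79 E1.2023
G1 X8.86 Y-1.56 E1.3478
G1 X8.46 Y3.08 E1.4930
G1 X5.79 Y6.89 E1.6380
G1 X3.91 Y7.77 E1.7028
G1 X6.89 Y24.68 E2.2382
G1 X-11.33 Y27.89 E2.8150
G1 X-14.80 Y8.19 E3.4388

At z = 6.6 mm: the r=9 cylinder gives a regular 12-gon of circumradius 9 (constant along its height); the 20×18.5 cube at (5.5, -2.5) contributes its full rectangle; Combining (union): the regions partially overlap (shared area 23.58 mm²), so overlapping operands fuse into one piece — 1 connected region; (whole slice rotated 80° about Z — lengths, areas and connectivity unchanged). The outline is a single polygon with 15 vertices. Extrusion per mm of travel: 0.25 × 0.3 / (π × 0.875²) = 0.031181. Accumulating E over each segment gives final E = 3.4388.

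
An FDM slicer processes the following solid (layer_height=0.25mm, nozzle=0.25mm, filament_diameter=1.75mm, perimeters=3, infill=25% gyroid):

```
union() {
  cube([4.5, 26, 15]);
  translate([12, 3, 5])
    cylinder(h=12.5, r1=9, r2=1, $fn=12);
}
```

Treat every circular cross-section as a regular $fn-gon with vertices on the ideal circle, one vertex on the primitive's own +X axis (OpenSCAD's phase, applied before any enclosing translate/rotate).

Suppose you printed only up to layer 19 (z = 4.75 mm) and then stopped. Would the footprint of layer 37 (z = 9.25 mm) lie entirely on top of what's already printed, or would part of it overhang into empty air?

Compare the two slices. At z = 4.75: the cube (footprint 4.5×26) is included at this height (area 117.00 mm²); the cone at (12, 3) is absent (z outside [5, 17.5]); Merging all regions: only the 4.5×26 cube is present, so the union is just that shape — area = 117.00 mm². At z = 9.25: the cube (footprint 4.5×26) is included at this height (area 117.00 mm²); the cone at (12, 3) contributes a regular 12-gon of circumradius 6.280 (interpolated between r1=9 and r2=1 at t=0.340) (area = (12/2)·6.280²·sin(360°/12) = 118.32 mm²); Combining (union): the 2 present regions are separate (no shared area or edge), so areas and boundary lengths simply add and each stays a separate island — area = 235.32 mm². Checking containment: at z = 9.25 the cross-section extends beyond the z = 4.75 cross-section by about 118.32 mm².

part overhangs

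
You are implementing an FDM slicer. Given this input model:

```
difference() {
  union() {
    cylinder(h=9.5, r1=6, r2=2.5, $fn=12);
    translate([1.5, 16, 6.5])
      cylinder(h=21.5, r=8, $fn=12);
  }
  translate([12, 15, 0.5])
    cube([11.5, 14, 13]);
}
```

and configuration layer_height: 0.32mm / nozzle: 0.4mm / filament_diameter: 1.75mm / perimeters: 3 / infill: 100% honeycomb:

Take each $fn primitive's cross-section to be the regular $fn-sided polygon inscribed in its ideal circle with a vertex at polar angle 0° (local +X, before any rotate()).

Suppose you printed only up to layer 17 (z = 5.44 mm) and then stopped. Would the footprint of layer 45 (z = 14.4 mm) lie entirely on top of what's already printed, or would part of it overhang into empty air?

Compare the two slices. At z = 5.44: the cone contributes a regular 12-gon of circumradius 3.996 (interpolated between r1=6 and r2=2.5 at t=0.573) (area = (12/2)·3.996²·sin(360°/12) = 47.90 mm²); the cylinder at (1.5, 16) is not intersected at this z (z outside [6.5, 28]); Merging all regions: only the cone is present, so the union is just that shape — area = 47.90 mm²; the 11.5×14 cube at (12, 15) contributes its full rectangle (area 161.00 mm²); Taking the first minus the rest: starting from the result so far (47.90 mm²), the 11.5×14 cube at (12, 15) misses the remaining region (no effect) — area = 47.90 mm². At z = 14.4: the cone is absent (z outside [0, 9.5]); the r=8 cylinder at (1.5, 16) contributes a regular 12-gon of circumradius 8 (area = (12/2)·8.000²·sin(360°/12) = 192.00 mm²); Merging all regions: only the r=8 cylinder at (1.5, 16) is present, so the union is just that shape — area = 192.00 mm²; the cube at (12, 15) does not reach this height (z outside [0.5, 13.5]); Subtracting the remaining from the first: none of the subtracted shapes is present at this height, so the result so far is unchanged — area = 192.00 mm². Checking containment: at z = 14.4 the cross-section extends beyond the z = 5.44 cross-section by about 192.00 mm².

part overhangs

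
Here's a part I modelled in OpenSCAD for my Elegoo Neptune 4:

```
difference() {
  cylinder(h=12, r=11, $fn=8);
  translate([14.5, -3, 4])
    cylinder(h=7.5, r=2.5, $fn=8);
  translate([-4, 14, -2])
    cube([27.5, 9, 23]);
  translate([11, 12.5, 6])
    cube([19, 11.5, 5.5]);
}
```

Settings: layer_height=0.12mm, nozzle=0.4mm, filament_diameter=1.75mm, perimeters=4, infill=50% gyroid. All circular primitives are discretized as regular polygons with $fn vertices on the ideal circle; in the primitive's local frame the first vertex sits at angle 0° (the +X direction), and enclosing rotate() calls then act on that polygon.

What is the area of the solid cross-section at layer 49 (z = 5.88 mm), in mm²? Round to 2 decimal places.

At z = 5.88 mm: the cylinder: section is a regular 8-gon, circumradius r=11 (area = (8/2)·11.000²·sin(360°/8) = 342.24 mm²); the cylinder at (14.5, -3): section is a regular 8-gon, circumradius r=2.5 (area = (8/2)·2.500²·sin(360°/8) = 17.68 mm²); the cube at (-4, 14) (footprint 27.5×9) is included at this height (area 247.50 mm²); the cube at (11, 12.5) is absent (z outside [6, 11.5]); After the difference (first − rest): starting from the r=11 cylinder (342.24 mm²), the r=2.5 cylinder at (14.5, -3) misses the remaining region (no effect); the 27.5×9 cube at (-4, 14) misses the remaining region (no effect) — area = 342.24 mm². Overall, the cross-section is a single solid region. Net area = 342.24 mm².

342.24 mm²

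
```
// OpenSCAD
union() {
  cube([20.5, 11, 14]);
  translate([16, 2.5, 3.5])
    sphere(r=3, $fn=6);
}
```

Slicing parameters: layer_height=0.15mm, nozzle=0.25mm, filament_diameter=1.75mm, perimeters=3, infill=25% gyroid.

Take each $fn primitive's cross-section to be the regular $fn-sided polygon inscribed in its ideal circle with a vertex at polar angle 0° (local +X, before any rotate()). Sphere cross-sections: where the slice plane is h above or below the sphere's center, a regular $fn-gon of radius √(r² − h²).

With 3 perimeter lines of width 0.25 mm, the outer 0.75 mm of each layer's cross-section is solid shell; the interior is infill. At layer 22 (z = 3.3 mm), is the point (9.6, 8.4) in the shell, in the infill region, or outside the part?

At z = 3.3 mm: the cube is present — its section is the full 20.5×11 rectangle; the sphere at (16, 2.5): section is a regular 6-gon, circumradius = √(r²−h²) = √(3²−0.2²) = 2.993; Taking the union: the regions partially overlap (shared area 23.00 mm²), so overlapping operands fuse into one piece — 1 connected region. Overall, the cross-section is a single solid region. The nearest boundary edge runs (0.00, 11.00)→(20.50, 11.00); distance from the point to it = 2.60 mm. The point is inside the cross-section and 2.60 mm from the nearest boundary — more than the 0.75 mm shell width (3 × 0.25), so it's in the infill interior.

infill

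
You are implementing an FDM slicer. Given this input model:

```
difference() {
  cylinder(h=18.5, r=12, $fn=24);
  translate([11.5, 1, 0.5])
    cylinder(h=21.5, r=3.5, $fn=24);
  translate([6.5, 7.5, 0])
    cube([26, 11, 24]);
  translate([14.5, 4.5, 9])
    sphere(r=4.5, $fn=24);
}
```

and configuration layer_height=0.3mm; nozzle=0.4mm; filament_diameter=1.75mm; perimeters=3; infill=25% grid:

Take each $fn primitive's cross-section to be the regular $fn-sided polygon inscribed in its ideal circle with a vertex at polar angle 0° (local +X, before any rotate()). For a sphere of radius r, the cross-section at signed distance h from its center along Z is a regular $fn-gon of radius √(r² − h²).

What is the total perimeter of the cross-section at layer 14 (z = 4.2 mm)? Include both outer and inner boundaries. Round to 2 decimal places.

80.29 mm

At z = 4.2 mm: the r=12 cylinder contributes a regular 24-gon of circumradius 12 (perimeter = 2·24·12.000·sin(180°/24) = 75.18 mm); the r=3.5 cylinder at (11.5, 1) gives a regular 24-gon of circumradius 3.5 (constant along its height) (perimeter = 2·24·3.500·sin(180°/24) = 21.93 mm); the 26×11 cube at (6.5, 7.5) contributes its full rectangle (perimeter 74.00 mm); the sphere at (14.5, 4.5) is absent (|z−center|=4.800 > r=4.5); Taking the first minus the rest: starting from the r=12 cylinder, the r=3.5 cylinder at (11.5, 1) partially overlaps it — only the 20.52 mm² overlap (of its 38.05 mm²) is removed, clipping the outline; the 26×11 cube at (6.5, 7.5) partially overlaps it — only the 3.84 mm² overlap (of its 286.00 mm²) is removed, clipping the outline — boundary = 80.29 mm. Overall, the cross-section is a single solid region. Total boundary length (outer) = 80.29 mm.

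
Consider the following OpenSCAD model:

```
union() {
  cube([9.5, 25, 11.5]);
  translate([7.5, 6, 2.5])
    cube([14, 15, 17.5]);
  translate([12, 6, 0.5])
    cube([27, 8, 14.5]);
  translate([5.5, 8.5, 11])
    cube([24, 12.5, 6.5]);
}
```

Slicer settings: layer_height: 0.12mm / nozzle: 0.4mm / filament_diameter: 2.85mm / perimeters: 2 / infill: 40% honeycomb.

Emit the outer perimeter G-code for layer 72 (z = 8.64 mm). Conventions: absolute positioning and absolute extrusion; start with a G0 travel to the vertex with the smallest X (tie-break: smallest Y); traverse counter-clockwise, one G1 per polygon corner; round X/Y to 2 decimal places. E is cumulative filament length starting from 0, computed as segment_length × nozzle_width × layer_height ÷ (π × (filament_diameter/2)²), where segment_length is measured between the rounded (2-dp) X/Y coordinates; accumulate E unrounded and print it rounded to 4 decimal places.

At z = 8.64 mm: the 9.5×25 cube contributes its full rectangle; the 14×15 cube at (7.5, 6) contributes its full rectangle; the 27×8 cube at (12, 6) contributes its full rectangle; the cube at (5.5, 8.5) does not reach this height (z outside [11, 17.5]); Taking the union: the regions partially overlap (shared area 106.00 mm²), so overlapping operands fuse into one piece — 1 connected region. The outline is a single polygon with 10 vertices. Extrusion per mm of travel: 0.4 × 0.12 / (π × 1.425²) = 0.007524. Accumulating E over each segment gives final E = 0.9631.

G0 X0.00 Y0.00 Z8.64
G1 X9.50 Y0.00 E0.0715
G1 X9.50 Y6.00 E0.1166
G1 X39.00 Y6.00 E0.3386
G1 X39.00 Y14.00 E0.3988
G1 X21.50 Y14.00 E0.5305
G1 X21.50 Y21.00 E0.5831
G1 X9.50 Y21.00 E0.6734
G1 X9.50 Y25.00 E0.7035
G1 X0.00 Y25.00 E0.7750
G1 X0.00 Y0.00 E0.9631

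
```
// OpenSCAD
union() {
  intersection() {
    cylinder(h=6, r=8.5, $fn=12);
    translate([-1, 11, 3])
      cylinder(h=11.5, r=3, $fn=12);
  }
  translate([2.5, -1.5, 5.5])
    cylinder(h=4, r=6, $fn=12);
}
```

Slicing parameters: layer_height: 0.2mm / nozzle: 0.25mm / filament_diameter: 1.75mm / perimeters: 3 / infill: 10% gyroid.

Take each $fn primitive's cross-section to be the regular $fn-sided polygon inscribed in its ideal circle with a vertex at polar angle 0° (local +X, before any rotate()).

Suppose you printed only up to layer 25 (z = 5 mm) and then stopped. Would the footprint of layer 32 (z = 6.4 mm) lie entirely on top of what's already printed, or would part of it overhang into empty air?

Compare the two slices. At z = 5: the r=8.5 cylinder contributes a regular 12-gon of circumradius 8.5 (area = (12/2)·8.500²·sin(360°/12) = 216.75 mm²); the r=3 cylinder at (-1, 11) contributes a regular 12-gon of circumradius 3 (area = (12/2)·3.000²·sin(360°/12) = 27.00 mm²); After intersecting: the r=3 cylinder at (-1, 11) partially overlaps the r=8.5 cylinder; clipping to the common part keeps 0.33 mm² — area = 0.33 mm²; the cylinder at (2.5, -1.5) is not intersected at this z (z outside [5.5, 9.5]); Combining (union): only the result so far is present, so the union is just that shape — area = 0.33 mm². At z = 6.4: the cylinder does not reach this height (z outside [0, 6]); the r=3 cylinder at (-1, 11) contributes a regular 12-gon of circumradius 3 (area = (12/2)·3.000²·sin(360°/12) = 27.00 mm²); After intersecting: at least one operand is absent at this height, so nothing remains; the r=6 cylinder at (2.5, -1.5) contributes a regular 12-gon of circumradius 6 (area = (12/2)·6.000²·sin(360°/12) = 108.00 mm²); Merging all regions: only the r=6 cylinder at (2.5, -1.5) is present, so the union is just that shape — area = 108.00 mm². Checking containment: at z = 6.4 the cross-section extends beyond the z = 5 cross-section by about 108.00 mm².

part overhangs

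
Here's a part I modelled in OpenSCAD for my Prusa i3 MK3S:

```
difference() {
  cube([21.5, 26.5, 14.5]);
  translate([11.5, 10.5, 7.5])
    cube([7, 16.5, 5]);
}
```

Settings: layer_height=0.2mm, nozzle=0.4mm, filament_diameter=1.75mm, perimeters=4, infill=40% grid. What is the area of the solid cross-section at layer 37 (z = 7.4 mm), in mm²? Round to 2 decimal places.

At z = 7.4 mm: the 21.5×26.5 cube contributes its full rectangle (area 569.75 mm²); the cube at (11.5, 10.5) does not reach this height (z outside [7.5, 12.5]); Subtracting the remaining from the first: none of the subtracted shapes is present at this height, so the 21.5×26.5 cube is unchanged — area = 569.75 mm². Overall, the cross-section is a single solid region. Net area = 569.75 mm².

569.75 mm²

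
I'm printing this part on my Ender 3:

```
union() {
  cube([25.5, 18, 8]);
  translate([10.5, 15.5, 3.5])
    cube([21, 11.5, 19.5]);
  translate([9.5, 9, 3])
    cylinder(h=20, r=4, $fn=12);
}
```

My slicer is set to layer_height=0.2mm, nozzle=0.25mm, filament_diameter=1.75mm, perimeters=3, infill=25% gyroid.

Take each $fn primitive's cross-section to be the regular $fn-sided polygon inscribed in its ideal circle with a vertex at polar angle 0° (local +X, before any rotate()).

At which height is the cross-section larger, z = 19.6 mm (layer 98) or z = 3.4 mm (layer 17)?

Layer 98 (z = 19.6): the cube is not intersected at this z (z outside [0, 8]); the 21×11.5 cube at (10.5, 15.5) contributes its full rectangle (area 241.50 mm²); the r=4 cylinder at (9.5, 9) gives a regular 12-gon of circumradius 4 (constant along its height) (area = (12/2)·4.000²·sin(360°/12) = 48.00 mm²); Combining (union): the 2 present regions are separate (no shared area or edge), so areas and boundary lengths simply add and each stays a separate island — area = 289.50 mm². So its area = 289.50 mm². Layer 17 (z = 3.4): the cube is present — its section is the full 25.5×18 rectangle (area 459.00 mm²); the cube at (10.5, 15.5) is absent (z outside [3.5, 23]); the r=4 cylinder at (9.5, 9) contributes a regular 12-gon of circumradius 4 (area = (12/2)·4.000²·sin(360°/12) = 48.00 mm²); Taking the union: the r=4 cylinder at (9.5, 9) lies entirely inside the 25.5×18 cube, so the union is just the 25.5×18 cube — area = 459.00 mm². So its area = 459.00 mm². Layer 17 is larger (459.00 vs 289.50 mm²).

layer 17 (z = 3.4 mm)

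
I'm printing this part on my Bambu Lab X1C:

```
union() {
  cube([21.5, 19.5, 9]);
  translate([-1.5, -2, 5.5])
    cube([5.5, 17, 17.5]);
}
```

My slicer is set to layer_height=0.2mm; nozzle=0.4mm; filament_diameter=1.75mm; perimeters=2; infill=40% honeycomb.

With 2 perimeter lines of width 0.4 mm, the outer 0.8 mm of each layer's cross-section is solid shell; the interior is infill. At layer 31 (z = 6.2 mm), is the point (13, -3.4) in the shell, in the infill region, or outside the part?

At z = 6.2 mm: the cube is present — its section is the full 21.5×19.5 rectangle; the 5.5×17 cube at (-1.5, -2) contributes its full rectangle; Combining (union): the regions partially overlap (shared area 60.00 mm²), so overlapping operands fuse into one piece — 1 connected region. Overall, the cross-section is a single solid region. The nearest boundary edge runs (21.50, 0.00)→(4.00, 0.00); distance from the point to it = 3.40 mm. The point is not inside any of the regions above, so it lies outside the cross-section (3.40 mm from the nearest boundary).

outside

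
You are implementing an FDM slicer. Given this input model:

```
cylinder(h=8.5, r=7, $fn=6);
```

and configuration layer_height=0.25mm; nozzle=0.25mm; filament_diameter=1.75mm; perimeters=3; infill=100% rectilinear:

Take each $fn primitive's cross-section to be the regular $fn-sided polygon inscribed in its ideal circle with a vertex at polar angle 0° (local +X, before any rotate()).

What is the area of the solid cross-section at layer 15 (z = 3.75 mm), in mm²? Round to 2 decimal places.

At z = 3.75 mm: the r=7 cylinder contributes a regular 6-gon of circumradius 7 (area = (6/2)·7.000²·sin(360°/6) = 127.31 mm²). Overall, the cross-section is a single solid region. Net area = 127.31 mm².

127.31 mm²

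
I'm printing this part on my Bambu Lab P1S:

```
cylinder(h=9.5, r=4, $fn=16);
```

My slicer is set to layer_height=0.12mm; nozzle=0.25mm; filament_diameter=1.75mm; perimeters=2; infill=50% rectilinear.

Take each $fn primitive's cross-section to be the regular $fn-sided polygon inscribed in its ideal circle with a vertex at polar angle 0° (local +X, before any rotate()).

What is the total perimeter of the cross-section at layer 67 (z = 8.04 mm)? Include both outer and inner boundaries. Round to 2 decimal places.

24.97 mm

At z = 8.04 mm: the r=4 cylinder contributes a regular 16-gon of circumradius 4 (perimeter = 2·16·4.000·sin(180°/16) = 24.97 mm). Overall, the cross-section is a single solid region. Total boundary length (outer) = 24.97 mm.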